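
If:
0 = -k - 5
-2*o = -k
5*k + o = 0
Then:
No Solution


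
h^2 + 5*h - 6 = (h - 1)*(h + 6)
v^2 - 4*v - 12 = (v - 6)*(v + 2)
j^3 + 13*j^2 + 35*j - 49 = (j - 1)*(j + 7)^2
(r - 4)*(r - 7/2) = r^2 - 15*r/2 + 14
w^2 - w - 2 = (w - 2)*(w + 1)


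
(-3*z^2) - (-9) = 9 - 3*z^2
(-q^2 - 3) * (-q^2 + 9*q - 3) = q^4 - 9*q^3 + 6*q^2 - 27*q + 9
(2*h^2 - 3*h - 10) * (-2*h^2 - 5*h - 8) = -4*h^4 - 4*h^3 + 19*h^2 + 74*h + 80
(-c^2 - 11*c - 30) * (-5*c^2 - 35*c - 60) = 5*c^4 + 90*c^3 + 595*c^2 + 1710*c + 1800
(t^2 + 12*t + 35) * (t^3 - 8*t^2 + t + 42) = t^5 + 4*t^4 - 60*t^3 - 226*t^2 + 539*t + 1470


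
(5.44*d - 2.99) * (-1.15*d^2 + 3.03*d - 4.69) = -6.256*d^3 + 19.9217*d^2 - 34.5733*d + 14.0231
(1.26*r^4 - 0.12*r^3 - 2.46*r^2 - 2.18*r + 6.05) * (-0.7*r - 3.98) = -0.882*r^5 - 4.9308*r^4 + 2.1996*r^3 + 11.3168*r^2 + 4.4414*r - 24.079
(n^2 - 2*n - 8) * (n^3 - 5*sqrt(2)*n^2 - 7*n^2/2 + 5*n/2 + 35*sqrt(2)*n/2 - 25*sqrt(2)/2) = n^5 - 5*sqrt(2)*n^4 - 11*n^4/2 + 3*n^3/2 + 55*sqrt(2)*n^3/2 - 15*sqrt(2)*n^2/2 + 23*n^2 - 115*sqrt(2)*n - 20*n + 100*sqrt(2)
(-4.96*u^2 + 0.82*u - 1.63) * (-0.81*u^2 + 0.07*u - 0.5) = 4.0176*u^4 - 1.0114*u^3 + 3.8577*u^2 - 0.5241*u + 0.815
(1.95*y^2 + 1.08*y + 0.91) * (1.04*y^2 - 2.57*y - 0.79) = 2.028*y^4 - 3.8883*y^3 - 3.3697*y^2 - 3.1919*y - 0.7189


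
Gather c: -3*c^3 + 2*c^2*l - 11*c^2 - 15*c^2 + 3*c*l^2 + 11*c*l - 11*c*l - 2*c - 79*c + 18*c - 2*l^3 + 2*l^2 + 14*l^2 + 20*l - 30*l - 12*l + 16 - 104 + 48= -3*c^3 + c^2*(2*l - 26) + c*(3*l^2 - 63) - 2*l^3 + 16*l^2 - 22*l - 40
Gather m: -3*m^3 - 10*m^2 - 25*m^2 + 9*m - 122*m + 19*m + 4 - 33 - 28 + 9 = -3*m^3 - 35*m^2 - 94*m - 48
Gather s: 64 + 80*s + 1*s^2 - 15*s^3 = -15*s^3 + s^2 + 80*s + 64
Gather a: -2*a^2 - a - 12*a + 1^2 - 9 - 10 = -2*a^2 - 13*a - 18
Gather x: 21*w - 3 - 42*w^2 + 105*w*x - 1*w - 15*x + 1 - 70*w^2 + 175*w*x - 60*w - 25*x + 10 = -112*w^2 - 40*w + x*(280*w - 40) + 8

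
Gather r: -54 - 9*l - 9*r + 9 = -9*l - 9*r - 45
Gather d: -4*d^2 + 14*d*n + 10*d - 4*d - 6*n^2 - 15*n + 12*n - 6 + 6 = -4*d^2 + d*(14*n + 6) - 6*n^2 - 3*n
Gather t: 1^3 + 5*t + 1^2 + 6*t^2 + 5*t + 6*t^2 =12*t^2 + 10*t + 2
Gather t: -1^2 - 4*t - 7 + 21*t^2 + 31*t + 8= 21*t^2 + 27*t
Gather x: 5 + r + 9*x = r + 9*x + 5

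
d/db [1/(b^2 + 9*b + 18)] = (-2*b - 9)/(b^2 + 9*b + 18)^2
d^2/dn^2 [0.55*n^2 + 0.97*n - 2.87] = 1.10000000000000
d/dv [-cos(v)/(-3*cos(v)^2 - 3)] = -sin(v)^3/(3*(cos(v)^2 + 1)^2)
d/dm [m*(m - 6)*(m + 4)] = 3*m^2 - 4*m - 24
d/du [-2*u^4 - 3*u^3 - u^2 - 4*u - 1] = -8*u^3 - 9*u^2 - 2*u - 4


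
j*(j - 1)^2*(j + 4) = j^4 + 2*j^3 - 7*j^2 + 4*j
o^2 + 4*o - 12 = (o - 2)*(o + 6)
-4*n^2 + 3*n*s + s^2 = (-n + s)*(4*n + s)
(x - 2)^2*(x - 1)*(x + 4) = x^4 - x^3 - 12*x^2 + 28*x - 16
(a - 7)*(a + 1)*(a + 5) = a^3 - a^2 - 37*a - 35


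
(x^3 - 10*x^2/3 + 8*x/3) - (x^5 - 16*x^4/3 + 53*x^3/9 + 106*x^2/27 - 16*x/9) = -x^5 + 16*x^4/3 - 44*x^3/9 - 196*x^2/27 + 40*x/9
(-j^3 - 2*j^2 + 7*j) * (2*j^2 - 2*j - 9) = -2*j^5 - 2*j^4 + 27*j^3 + 4*j^2 - 63*j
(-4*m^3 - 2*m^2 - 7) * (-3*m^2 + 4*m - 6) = 12*m^5 - 10*m^4 + 16*m^3 + 33*m^2 - 28*m + 42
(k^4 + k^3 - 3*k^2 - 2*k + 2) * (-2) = -2*k^4 - 2*k^3 + 6*k^2 + 4*k - 4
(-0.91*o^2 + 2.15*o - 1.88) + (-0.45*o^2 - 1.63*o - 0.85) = -1.36*o^2 + 0.52*o - 2.73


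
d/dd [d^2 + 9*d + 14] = 2*d + 9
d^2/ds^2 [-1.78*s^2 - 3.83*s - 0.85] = -3.56000000000000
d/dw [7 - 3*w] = -3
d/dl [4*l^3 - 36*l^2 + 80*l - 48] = 12*l^2 - 72*l + 80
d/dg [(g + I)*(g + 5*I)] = 2*g + 6*I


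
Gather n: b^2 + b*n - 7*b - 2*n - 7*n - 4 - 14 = b^2 - 7*b + n*(b - 9) - 18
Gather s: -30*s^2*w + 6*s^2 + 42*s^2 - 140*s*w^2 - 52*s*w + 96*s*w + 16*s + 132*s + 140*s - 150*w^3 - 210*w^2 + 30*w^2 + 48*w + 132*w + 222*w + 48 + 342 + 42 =s^2*(48 - 30*w) + s*(-140*w^2 + 44*w + 288) - 150*w^3 - 180*w^2 + 402*w + 432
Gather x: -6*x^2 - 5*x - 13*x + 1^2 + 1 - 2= -6*x^2 - 18*x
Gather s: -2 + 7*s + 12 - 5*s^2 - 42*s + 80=-5*s^2 - 35*s + 90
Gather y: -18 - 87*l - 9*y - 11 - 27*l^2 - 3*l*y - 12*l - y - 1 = -27*l^2 - 99*l + y*(-3*l - 10) - 30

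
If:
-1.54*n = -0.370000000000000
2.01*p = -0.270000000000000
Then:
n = 0.24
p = -0.13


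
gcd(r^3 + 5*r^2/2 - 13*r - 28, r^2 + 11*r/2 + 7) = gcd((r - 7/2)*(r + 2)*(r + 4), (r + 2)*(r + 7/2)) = r + 2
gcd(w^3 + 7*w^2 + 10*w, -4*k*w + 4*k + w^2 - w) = 1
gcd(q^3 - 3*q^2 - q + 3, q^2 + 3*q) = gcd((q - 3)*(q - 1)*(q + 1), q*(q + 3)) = 1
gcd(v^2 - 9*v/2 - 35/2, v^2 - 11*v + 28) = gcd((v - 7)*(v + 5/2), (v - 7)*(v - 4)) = v - 7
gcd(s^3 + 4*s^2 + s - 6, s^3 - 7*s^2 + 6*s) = s - 1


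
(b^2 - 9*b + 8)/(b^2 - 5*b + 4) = (b - 8)/(b - 4)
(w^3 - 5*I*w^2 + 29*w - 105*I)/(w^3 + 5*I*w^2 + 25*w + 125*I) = (w^2 - 10*I*w - 21)/(w^2 + 25)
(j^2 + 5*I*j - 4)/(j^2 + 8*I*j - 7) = (j + 4*I)/(j + 7*I)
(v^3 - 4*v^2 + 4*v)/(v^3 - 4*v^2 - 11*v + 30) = v*(v - 2)/(v^2 - 2*v - 15)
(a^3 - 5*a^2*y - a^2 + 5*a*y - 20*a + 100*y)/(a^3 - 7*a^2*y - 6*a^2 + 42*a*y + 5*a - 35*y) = (-a^2 + 5*a*y - 4*a + 20*y)/(-a^2 + 7*a*y + a - 7*y)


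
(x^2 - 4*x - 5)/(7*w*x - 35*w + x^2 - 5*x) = (x + 1)/(7*w + x)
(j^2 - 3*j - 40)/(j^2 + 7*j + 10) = (j - 8)/(j + 2)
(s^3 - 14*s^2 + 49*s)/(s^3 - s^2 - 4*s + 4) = s*(s^2 - 14*s + 49)/(s^3 - s^2 - 4*s + 4)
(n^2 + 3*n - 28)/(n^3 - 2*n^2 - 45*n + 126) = (n - 4)/(n^2 - 9*n + 18)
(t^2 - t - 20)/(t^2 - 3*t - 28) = (t - 5)/(t - 7)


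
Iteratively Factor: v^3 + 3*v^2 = (v)*(v^2 + 3*v) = v*(v + 3)*(v)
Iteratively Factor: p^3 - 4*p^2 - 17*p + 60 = (p - 3)*(p^2 - p - 20) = (p - 3)*(p + 4)*(p - 5)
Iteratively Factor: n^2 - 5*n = (n - 5)*(n)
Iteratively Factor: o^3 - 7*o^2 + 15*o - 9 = (o - 3)*(o^2 - 4*o + 3) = (o - 3)*(o - 1)*(o - 3)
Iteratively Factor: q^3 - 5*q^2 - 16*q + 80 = (q - 5)*(q^2 - 16) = (q - 5)*(q - 4)*(q + 4)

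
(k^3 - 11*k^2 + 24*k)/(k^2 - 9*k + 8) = k*(k - 3)/(k - 1)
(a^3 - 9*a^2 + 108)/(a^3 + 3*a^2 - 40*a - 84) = (a^2 - 3*a - 18)/(a^2 + 9*a + 14)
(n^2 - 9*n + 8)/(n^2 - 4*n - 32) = (n - 1)/(n + 4)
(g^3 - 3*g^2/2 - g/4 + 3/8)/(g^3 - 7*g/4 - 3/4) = (g - 1/2)/(g + 1)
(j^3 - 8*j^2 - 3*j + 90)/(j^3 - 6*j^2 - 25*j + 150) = (j + 3)/(j + 5)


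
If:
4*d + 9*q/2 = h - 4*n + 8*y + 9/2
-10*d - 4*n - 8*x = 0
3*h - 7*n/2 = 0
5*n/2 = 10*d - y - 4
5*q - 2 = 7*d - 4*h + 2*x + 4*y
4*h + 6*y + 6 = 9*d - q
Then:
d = -19/39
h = -1351/312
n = -193/52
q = 701/156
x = 769/312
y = 127/312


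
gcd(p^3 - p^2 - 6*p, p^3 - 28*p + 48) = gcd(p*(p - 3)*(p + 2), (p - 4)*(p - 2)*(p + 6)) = 1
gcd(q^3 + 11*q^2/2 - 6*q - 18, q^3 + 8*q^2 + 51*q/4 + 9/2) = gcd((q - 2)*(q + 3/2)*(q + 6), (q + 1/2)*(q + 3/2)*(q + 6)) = q^2 + 15*q/2 + 9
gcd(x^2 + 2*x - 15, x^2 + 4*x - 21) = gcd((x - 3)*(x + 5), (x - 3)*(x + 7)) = x - 3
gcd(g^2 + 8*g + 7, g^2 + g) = g + 1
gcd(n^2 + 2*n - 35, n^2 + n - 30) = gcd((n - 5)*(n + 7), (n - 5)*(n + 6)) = n - 5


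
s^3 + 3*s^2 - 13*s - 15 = (s - 3)*(s + 1)*(s + 5)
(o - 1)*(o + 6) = o^2 + 5*o - 6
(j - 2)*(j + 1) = j^2 - j - 2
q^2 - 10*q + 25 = (q - 5)^2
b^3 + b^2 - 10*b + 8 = (b - 2)*(b - 1)*(b + 4)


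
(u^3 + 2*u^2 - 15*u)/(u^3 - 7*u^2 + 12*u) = (u + 5)/(u - 4)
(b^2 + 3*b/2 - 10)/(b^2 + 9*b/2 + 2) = (2*b - 5)/(2*b + 1)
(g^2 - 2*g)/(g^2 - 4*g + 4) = g/(g - 2)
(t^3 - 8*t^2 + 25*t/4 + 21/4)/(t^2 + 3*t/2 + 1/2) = (2*t^2 - 17*t + 21)/(2*(t + 1))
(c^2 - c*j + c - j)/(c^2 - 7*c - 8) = (c - j)/(c - 8)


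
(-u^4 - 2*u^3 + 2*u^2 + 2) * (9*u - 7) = -9*u^5 - 11*u^4 + 32*u^3 - 14*u^2 + 18*u - 14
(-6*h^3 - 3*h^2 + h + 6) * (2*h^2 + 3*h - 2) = -12*h^5 - 24*h^4 + 5*h^3 + 21*h^2 + 16*h - 12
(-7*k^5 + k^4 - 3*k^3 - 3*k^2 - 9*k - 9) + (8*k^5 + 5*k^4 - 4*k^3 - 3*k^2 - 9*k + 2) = k^5 + 6*k^4 - 7*k^3 - 6*k^2 - 18*k - 7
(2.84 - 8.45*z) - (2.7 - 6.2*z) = 0.14 - 2.25*z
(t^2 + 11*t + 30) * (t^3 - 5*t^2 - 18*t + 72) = t^5 + 6*t^4 - 43*t^3 - 276*t^2 + 252*t + 2160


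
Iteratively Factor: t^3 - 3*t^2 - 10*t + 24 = (t - 2)*(t^2 - t - 12) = (t - 4)*(t - 2)*(t + 3)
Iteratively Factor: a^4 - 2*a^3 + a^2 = (a - 1)*(a^3 - a^2) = a*(a - 1)*(a^2 - a) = a^2*(a - 1)*(a - 1)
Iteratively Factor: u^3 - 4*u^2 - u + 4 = (u + 1)*(u^2 - 5*u + 4) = (u - 4)*(u + 1)*(u - 1)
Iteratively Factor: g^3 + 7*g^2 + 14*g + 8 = (g + 2)*(g^2 + 5*g + 4) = (g + 2)*(g + 4)*(g + 1)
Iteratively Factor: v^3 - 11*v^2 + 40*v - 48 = (v - 3)*(v^2 - 8*v + 16) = (v - 4)*(v - 3)*(v - 4)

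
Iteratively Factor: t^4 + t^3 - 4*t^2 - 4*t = (t + 2)*(t^3 - t^2 - 2*t) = (t + 1)*(t + 2)*(t^2 - 2*t) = t*(t + 1)*(t + 2)*(t - 2)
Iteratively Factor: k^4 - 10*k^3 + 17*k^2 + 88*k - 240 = (k - 4)*(k^3 - 6*k^2 - 7*k + 60) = (k - 5)*(k - 4)*(k^2 - k - 12) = (k - 5)*(k - 4)^2*(k + 3)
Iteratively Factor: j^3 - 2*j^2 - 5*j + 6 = (j - 1)*(j^2 - j - 6) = (j - 3)*(j - 1)*(j + 2)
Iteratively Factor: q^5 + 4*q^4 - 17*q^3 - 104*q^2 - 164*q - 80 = (q - 5)*(q^4 + 9*q^3 + 28*q^2 + 36*q + 16) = (q - 5)*(q + 2)*(q^3 + 7*q^2 + 14*q + 8) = (q - 5)*(q + 2)*(q + 4)*(q^2 + 3*q + 2) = (q - 5)*(q + 1)*(q + 2)*(q + 4)*(q + 2)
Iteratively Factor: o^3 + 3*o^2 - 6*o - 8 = (o + 4)*(o^2 - o - 2) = (o - 2)*(o + 4)*(o + 1)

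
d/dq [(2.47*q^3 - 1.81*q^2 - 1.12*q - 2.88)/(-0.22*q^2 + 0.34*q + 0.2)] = (-0.5434*q^4 + 1.6796*q^3 + 0.6202*q^2 - 1.9912*q + 0.7552)/(0.0484*q^4 - 0.1496*q^3 + 0.0276*q^2 + 0.136*q + 0.04)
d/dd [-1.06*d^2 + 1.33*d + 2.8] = 1.33 - 2.12*d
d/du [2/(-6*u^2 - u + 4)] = 2*(12*u + 1)/(6*u^2 + u - 4)^2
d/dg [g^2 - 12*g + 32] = 2*g - 12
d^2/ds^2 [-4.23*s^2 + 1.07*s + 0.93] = -8.46000000000000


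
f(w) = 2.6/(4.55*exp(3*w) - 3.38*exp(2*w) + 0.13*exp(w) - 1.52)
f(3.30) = 0.00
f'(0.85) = -0.24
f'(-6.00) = 0.00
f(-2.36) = -1.69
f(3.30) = 0.00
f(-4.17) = -1.71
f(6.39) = 0.00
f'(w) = 2.6*(-13.65*exp(3*w) + 6.76*exp(2*w) - 0.13*exp(w))/(4.55*exp(3*w) - 3.38*exp(2*w) + 0.13*exp(w) - 1.52)^2 = (-35.49*exp(2*w) + 17.576*exp(w) - 0.338)*exp(w)/(4.55*exp(3*w) - 3.38*exp(2*w) + 0.13*exp(w) - 1.52)^2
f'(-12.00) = 0.00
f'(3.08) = -0.00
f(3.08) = 0.00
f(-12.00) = -1.71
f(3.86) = 0.00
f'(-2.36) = 0.04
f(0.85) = 0.07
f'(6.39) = -0.00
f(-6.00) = -1.71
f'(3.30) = -0.00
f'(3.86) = -0.00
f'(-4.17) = -0.00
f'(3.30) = -0.00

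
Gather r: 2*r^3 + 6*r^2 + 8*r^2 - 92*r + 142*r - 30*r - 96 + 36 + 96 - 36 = 2*r^3 + 14*r^2 + 20*r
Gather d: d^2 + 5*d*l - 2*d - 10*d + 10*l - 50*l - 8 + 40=d^2 + d*(5*l - 12) - 40*l + 32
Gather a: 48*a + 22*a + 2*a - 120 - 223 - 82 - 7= 72*a - 432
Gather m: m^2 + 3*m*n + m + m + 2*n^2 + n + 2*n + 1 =m^2 + m*(3*n + 2) + 2*n^2 + 3*n + 1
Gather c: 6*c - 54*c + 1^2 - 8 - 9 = -48*c - 16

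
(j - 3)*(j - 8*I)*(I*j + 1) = I*j^3 + 9*j^2 - 3*I*j^2 - 27*j - 8*I*j + 24*I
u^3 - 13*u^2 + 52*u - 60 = (u - 6)*(u - 5)*(u - 2)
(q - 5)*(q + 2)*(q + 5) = q^3 + 2*q^2 - 25*q - 50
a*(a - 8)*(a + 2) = a^3 - 6*a^2 - 16*a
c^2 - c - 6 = (c - 3)*(c + 2)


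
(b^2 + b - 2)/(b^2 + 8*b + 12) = (b - 1)/(b + 6)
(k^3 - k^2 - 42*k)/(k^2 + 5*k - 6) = k*(k - 7)/(k - 1)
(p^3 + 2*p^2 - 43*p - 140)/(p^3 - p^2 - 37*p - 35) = (p + 4)/(p + 1)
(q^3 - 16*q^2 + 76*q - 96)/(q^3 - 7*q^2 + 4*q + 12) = (q - 8)/(q + 1)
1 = 1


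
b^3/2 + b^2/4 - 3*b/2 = b*(b/2 + 1)*(b - 3/2)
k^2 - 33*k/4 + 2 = (k - 8)*(k - 1/4)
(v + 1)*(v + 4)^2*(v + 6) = v^4 + 15*v^3 + 78*v^2 + 160*v + 96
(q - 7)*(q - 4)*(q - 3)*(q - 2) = q^4 - 16*q^3 + 89*q^2 - 206*q + 168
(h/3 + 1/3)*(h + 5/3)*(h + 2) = h^3/3 + 14*h^2/9 + 7*h/3 + 10/9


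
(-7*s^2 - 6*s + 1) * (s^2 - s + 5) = -7*s^4 + s^3 - 28*s^2 - 31*s + 5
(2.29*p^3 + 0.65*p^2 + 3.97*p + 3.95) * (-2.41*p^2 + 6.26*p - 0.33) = -5.5189*p^5 + 12.7689*p^4 - 6.2544*p^3 + 15.1182*p^2 + 23.4169*p - 1.3035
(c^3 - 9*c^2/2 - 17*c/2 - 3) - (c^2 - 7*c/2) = c^3 - 11*c^2/2 - 5*c - 3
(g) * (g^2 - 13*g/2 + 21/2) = g^3 - 13*g^2/2 + 21*g/2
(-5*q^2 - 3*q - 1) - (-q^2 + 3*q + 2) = -4*q^2 - 6*q - 3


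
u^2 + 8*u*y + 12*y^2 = (u + 2*y)*(u + 6*y)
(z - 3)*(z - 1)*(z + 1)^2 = z^4 - 2*z^3 - 4*z^2 + 2*z + 3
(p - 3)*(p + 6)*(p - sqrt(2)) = p^3 - sqrt(2)*p^2 + 3*p^2 - 18*p - 3*sqrt(2)*p + 18*sqrt(2)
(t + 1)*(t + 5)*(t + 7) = t^3 + 13*t^2 + 47*t + 35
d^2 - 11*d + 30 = (d - 6)*(d - 5)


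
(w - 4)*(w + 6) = w^2 + 2*w - 24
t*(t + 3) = t^2 + 3*t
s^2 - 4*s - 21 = (s - 7)*(s + 3)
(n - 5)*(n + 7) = n^2 + 2*n - 35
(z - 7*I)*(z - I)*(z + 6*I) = z^3 - 2*I*z^2 + 41*z - 42*I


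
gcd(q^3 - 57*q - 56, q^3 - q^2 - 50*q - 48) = q^2 - 7*q - 8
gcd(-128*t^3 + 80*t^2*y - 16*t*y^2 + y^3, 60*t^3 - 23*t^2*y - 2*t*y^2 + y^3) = -4*t + y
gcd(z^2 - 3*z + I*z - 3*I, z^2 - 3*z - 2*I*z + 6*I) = z - 3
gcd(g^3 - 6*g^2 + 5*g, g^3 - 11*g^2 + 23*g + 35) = g - 5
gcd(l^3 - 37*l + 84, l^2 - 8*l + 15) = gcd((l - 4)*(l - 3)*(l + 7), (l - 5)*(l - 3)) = l - 3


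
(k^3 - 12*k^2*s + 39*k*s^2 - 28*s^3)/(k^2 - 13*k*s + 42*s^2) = (-k^2 + 5*k*s - 4*s^2)/(-k + 6*s)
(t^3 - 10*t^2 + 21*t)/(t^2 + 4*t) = (t^2 - 10*t + 21)/(t + 4)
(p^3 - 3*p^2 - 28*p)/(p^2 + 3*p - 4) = p*(p - 7)/(p - 1)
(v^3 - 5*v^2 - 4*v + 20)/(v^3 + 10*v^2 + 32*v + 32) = (v^2 - 7*v + 10)/(v^2 + 8*v + 16)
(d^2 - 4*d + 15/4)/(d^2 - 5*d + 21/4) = (2*d - 5)/(2*d - 7)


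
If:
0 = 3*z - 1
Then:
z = 1/3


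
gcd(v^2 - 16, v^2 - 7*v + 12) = v - 4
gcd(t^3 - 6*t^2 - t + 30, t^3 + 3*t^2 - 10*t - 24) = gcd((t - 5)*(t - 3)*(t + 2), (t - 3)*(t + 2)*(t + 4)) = t^2 - t - 6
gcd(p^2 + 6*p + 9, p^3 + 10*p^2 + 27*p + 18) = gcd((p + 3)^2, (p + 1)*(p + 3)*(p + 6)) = p + 3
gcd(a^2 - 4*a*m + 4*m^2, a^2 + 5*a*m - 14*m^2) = a - 2*m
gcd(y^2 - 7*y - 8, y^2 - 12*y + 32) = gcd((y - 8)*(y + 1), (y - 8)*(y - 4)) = y - 8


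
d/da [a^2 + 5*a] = 2*a + 5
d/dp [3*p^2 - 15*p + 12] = 6*p - 15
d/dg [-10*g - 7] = -10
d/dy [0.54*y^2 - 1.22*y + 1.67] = 1.08*y - 1.22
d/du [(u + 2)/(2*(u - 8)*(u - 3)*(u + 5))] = (-u^3 + 12*u + 91)/(u^6 - 12*u^5 - 26*u^4 + 612*u^3 - 479*u^2 - 7440*u + 14400)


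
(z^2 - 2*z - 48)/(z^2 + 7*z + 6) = (z - 8)/(z + 1)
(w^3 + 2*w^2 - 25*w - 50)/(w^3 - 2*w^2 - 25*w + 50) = (w + 2)/(w - 2)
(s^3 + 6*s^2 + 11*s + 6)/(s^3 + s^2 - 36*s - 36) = (s^2 + 5*s + 6)/(s^2 - 36)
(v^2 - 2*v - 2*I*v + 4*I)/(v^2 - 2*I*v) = (v - 2)/v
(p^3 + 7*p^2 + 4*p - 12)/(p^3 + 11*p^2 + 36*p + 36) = (p - 1)/(p + 3)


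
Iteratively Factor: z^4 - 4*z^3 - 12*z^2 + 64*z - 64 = (z - 4)*(z^3 - 12*z + 16) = (z - 4)*(z - 2)*(z^2 + 2*z - 8) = (z - 4)*(z - 2)^2*(z + 4)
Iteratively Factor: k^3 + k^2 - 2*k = (k - 1)*(k^2 + 2*k) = k*(k - 1)*(k + 2)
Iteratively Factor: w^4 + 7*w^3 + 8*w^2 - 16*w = (w)*(w^3 + 7*w^2 + 8*w - 16) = w*(w + 4)*(w^2 + 3*w - 4) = w*(w - 1)*(w + 4)*(w + 4)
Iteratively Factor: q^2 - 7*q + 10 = (q - 2)*(q - 5)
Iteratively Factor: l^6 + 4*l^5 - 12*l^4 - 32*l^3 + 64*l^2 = (l)*(l^5 + 4*l^4 - 12*l^3 - 32*l^2 + 64*l) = l*(l + 4)*(l^4 - 12*l^2 + 16*l) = l*(l - 2)*(l + 4)*(l^3 + 2*l^2 - 8*l) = l*(l - 2)*(l + 4)^2*(l^2 - 2*l) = l^2*(l - 2)*(l + 4)^2*(l - 2)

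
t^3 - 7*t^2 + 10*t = t*(t - 5)*(t - 2)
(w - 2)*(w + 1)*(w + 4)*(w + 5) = w^4 + 8*w^3 + 9*w^2 - 38*w - 40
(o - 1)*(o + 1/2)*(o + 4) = o^3 + 7*o^2/2 - 5*o/2 - 2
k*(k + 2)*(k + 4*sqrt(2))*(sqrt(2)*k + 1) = sqrt(2)*k^4 + 2*sqrt(2)*k^3 + 9*k^3 + 4*sqrt(2)*k^2 + 18*k^2 + 8*sqrt(2)*k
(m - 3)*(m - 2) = m^2 - 5*m + 6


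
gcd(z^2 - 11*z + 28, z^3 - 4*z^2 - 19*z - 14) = z - 7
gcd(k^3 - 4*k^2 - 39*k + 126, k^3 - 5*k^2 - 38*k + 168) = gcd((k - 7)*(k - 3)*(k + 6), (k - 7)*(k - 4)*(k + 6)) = k^2 - k - 42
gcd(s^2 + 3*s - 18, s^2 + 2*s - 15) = s - 3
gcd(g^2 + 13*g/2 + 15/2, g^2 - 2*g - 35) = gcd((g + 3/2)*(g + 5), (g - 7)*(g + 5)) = g + 5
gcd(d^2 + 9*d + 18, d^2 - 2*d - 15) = d + 3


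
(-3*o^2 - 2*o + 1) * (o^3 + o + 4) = -3*o^5 - 2*o^4 - 2*o^3 - 14*o^2 - 7*o + 4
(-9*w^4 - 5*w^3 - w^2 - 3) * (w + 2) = -9*w^5 - 23*w^4 - 11*w^3 - 2*w^2 - 3*w - 6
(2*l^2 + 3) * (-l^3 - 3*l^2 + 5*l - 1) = -2*l^5 - 6*l^4 + 7*l^3 - 11*l^2 + 15*l - 3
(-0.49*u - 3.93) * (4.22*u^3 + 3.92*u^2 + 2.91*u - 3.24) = -2.0678*u^4 - 18.5054*u^3 - 16.8315*u^2 - 9.8487*u + 12.7332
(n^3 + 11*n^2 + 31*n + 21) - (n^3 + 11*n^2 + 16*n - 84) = 15*n + 105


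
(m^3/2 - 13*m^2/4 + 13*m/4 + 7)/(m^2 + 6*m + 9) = (2*m^3 - 13*m^2 + 13*m + 28)/(4*(m^2 + 6*m + 9))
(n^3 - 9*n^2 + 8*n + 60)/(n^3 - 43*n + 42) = (n^2 - 3*n - 10)/(n^2 + 6*n - 7)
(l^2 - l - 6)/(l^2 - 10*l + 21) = (l + 2)/(l - 7)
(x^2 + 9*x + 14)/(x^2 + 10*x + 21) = (x + 2)/(x + 3)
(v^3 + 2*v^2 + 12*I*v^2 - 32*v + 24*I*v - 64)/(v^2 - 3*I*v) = (v^3 + v^2*(2 + 12*I) + 8*v*(-4 + 3*I) - 64)/(v*(v - 3*I))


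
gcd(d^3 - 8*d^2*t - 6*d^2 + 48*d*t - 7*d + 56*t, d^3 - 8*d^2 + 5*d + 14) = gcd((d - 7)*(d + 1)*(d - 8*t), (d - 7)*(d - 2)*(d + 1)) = d^2 - 6*d - 7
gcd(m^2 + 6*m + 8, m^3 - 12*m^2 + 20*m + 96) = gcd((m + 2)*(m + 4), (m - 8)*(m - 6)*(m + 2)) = m + 2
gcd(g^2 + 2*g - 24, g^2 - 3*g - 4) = g - 4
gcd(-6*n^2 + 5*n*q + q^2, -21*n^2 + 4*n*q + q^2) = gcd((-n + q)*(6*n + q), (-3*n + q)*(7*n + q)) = 1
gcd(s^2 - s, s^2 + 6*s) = s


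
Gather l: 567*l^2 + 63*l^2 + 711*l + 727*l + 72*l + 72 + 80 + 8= 630*l^2 + 1510*l + 160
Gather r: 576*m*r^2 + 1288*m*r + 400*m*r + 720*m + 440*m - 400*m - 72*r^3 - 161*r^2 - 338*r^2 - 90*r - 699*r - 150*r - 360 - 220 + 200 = 760*m - 72*r^3 + r^2*(576*m - 499) + r*(1688*m - 939) - 380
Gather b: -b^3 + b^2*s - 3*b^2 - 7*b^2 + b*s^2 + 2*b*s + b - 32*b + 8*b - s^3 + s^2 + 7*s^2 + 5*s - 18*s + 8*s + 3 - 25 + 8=-b^3 + b^2*(s - 10) + b*(s^2 + 2*s - 23) - s^3 + 8*s^2 - 5*s - 14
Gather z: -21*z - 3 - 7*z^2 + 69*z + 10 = -7*z^2 + 48*z + 7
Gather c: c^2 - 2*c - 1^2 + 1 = c^2 - 2*c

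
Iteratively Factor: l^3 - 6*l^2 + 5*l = (l - 1)*(l^2 - 5*l) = l*(l - 1)*(l - 5)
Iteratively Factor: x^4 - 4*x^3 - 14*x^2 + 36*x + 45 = (x - 5)*(x^3 + x^2 - 9*x - 9) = (x - 5)*(x + 1)*(x^2 - 9) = (x - 5)*(x + 1)*(x + 3)*(x - 3)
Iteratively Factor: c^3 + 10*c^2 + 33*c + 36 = (c + 4)*(c^2 + 6*c + 9) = (c + 3)*(c + 4)*(c + 3)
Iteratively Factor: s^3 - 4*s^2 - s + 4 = (s - 4)*(s^2 - 1) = (s - 4)*(s + 1)*(s - 1)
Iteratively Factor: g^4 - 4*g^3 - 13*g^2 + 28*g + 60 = (g - 5)*(g^3 + g^2 - 8*g - 12) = (g - 5)*(g + 2)*(g^2 - g - 6) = (g - 5)*(g + 2)^2*(g - 3)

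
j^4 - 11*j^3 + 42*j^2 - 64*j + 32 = (j - 4)^2*(j - 2)*(j - 1)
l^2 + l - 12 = (l - 3)*(l + 4)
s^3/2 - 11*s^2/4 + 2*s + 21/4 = (s/2 + 1/2)*(s - 7/2)*(s - 3)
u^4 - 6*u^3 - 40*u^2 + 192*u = u*(u - 8)*(u - 4)*(u + 6)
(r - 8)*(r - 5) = r^2 - 13*r + 40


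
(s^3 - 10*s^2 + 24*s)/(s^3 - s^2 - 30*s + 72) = s*(s - 6)/(s^2 + 3*s - 18)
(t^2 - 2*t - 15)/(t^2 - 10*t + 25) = (t + 3)/(t - 5)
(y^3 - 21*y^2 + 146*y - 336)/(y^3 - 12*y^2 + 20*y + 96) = (y - 7)/(y + 2)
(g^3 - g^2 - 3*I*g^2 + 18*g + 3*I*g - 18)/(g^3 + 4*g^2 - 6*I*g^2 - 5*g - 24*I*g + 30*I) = (g + 3*I)/(g + 5)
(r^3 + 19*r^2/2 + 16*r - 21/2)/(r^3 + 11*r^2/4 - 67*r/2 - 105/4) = 2*(2*r^2 + 5*r - 3)/(4*r^2 - 17*r - 15)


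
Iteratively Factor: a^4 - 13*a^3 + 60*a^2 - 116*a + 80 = (a - 2)*(a^3 - 11*a^2 + 38*a - 40) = (a - 4)*(a - 2)*(a^2 - 7*a + 10) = (a - 4)*(a - 2)^2*(a - 5)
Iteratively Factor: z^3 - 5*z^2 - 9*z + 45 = (z - 3)*(z^2 - 2*z - 15) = (z - 5)*(z - 3)*(z + 3)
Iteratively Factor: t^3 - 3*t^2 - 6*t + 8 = (t - 4)*(t^2 + t - 2) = (t - 4)*(t - 1)*(t + 2)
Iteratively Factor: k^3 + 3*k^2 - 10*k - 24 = (k - 3)*(k^2 + 6*k + 8) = (k - 3)*(k + 4)*(k + 2)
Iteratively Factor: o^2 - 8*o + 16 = (o - 4)*(o - 4)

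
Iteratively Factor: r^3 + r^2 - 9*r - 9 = (r + 1)*(r^2 - 9) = (r + 1)*(r + 3)*(r - 3)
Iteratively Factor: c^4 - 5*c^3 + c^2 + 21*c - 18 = (c - 1)*(c^3 - 4*c^2 - 3*c + 18) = (c - 3)*(c - 1)*(c^2 - c - 6) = (c - 3)^2*(c - 1)*(c + 2)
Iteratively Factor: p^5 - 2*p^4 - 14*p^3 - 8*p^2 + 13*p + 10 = (p + 2)*(p^4 - 4*p^3 - 6*p^2 + 4*p + 5) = (p - 5)*(p + 2)*(p^3 + p^2 - p - 1) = (p - 5)*(p + 1)*(p + 2)*(p^2 - 1) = (p - 5)*(p + 1)^2*(p + 2)*(p - 1)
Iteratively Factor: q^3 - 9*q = (q)*(q^2 - 9) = q*(q - 3)*(q + 3)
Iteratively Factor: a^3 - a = (a + 1)*(a^2 - a) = a*(a + 1)*(a - 1)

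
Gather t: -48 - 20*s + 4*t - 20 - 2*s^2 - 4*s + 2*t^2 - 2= -2*s^2 - 24*s + 2*t^2 + 4*t - 70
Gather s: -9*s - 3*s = -12*s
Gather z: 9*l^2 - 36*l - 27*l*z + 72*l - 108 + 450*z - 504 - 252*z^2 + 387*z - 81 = 9*l^2 + 36*l - 252*z^2 + z*(837 - 27*l) - 693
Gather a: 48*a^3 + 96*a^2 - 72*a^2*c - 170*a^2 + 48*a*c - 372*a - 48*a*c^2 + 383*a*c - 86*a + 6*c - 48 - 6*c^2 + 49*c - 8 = 48*a^3 + a^2*(-72*c - 74) + a*(-48*c^2 + 431*c - 458) - 6*c^2 + 55*c - 56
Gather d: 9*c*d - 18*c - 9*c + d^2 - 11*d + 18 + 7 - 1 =-27*c + d^2 + d*(9*c - 11) + 24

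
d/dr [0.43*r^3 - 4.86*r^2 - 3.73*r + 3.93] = 1.29*r^2 - 9.72*r - 3.73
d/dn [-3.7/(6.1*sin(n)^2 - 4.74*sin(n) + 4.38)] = (45.14*sin(n) - 17.538)*cos(n)/(6.1*sin(n)^2 - 4.74*sin(n) + 4.38)^2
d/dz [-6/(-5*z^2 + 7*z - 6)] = 6*(7 - 10*z)/(5*z^2 - 7*z + 6)^2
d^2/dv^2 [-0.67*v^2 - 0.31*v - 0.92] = -1.34000000000000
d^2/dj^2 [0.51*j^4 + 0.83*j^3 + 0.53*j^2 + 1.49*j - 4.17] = 6.12*j^2 + 4.98*j + 1.06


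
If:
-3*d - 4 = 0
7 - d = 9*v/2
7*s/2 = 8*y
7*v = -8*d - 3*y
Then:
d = -4/3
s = -992/567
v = 50/27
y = -62/81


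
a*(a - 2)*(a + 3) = a^3 + a^2 - 6*a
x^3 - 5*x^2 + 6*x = x*(x - 3)*(x - 2)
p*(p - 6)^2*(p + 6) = p^4 - 6*p^3 - 36*p^2 + 216*p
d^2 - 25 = (d - 5)*(d + 5)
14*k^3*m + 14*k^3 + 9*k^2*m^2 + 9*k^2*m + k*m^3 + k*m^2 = (2*k + m)*(7*k + m)*(k*m + k)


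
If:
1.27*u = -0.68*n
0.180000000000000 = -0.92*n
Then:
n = -0.20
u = 0.10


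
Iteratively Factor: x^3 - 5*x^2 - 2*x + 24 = (x + 2)*(x^2 - 7*x + 12) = (x - 3)*(x + 2)*(x - 4)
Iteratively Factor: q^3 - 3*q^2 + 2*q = (q)*(q^2 - 3*q + 2) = q*(q - 2)*(q - 1)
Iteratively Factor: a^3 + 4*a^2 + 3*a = (a + 1)*(a^2 + 3*a) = a*(a + 1)*(a + 3)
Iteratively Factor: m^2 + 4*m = (m + 4)*(m)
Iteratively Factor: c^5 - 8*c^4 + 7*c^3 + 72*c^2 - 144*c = (c)*(c^4 - 8*c^3 + 7*c^2 + 72*c - 144) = c*(c - 4)*(c^3 - 4*c^2 - 9*c + 36) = c*(c - 4)^2*(c^2 - 9) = c*(c - 4)^2*(c + 3)*(c - 3)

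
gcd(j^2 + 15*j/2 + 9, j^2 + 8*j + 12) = j + 6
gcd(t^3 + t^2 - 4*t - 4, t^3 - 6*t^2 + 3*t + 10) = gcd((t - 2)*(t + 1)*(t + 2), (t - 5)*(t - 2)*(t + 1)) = t^2 - t - 2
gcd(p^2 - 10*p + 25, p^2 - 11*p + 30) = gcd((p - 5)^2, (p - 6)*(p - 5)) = p - 5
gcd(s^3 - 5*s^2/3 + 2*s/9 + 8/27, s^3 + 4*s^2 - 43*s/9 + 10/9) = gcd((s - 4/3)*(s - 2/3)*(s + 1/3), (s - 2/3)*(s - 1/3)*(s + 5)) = s - 2/3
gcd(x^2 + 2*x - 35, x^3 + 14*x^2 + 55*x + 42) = x + 7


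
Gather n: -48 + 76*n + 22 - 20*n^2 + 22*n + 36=-20*n^2 + 98*n + 10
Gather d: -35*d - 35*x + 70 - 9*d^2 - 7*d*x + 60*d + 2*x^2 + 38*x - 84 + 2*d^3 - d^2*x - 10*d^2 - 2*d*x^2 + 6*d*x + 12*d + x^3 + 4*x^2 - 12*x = 2*d^3 + d^2*(-x - 19) + d*(-2*x^2 - x + 37) + x^3 + 6*x^2 - 9*x - 14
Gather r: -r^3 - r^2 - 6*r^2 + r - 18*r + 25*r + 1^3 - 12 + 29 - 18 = -r^3 - 7*r^2 + 8*r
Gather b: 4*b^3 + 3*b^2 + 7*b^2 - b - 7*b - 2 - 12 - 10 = 4*b^3 + 10*b^2 - 8*b - 24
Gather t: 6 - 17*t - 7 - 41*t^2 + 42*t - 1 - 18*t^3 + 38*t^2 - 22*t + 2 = -18*t^3 - 3*t^2 + 3*t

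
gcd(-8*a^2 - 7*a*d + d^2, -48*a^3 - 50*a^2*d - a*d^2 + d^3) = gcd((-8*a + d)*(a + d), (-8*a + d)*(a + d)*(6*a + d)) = 8*a^2 + 7*a*d - d^2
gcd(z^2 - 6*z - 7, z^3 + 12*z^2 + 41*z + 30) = z + 1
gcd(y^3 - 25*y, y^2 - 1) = 1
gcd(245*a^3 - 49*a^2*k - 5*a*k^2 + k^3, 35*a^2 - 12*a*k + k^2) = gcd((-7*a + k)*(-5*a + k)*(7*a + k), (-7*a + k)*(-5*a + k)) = 35*a^2 - 12*a*k + k^2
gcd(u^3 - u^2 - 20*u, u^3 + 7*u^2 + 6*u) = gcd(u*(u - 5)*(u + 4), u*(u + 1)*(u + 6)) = u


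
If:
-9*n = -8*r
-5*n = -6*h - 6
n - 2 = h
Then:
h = 4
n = 6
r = 27/4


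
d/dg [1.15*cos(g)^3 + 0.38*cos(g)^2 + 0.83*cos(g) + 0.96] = (3.45*sin(g)^2 - 0.76*cos(g) - 4.28)*sin(g)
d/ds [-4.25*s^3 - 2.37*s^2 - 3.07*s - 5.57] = -12.75*s^2 - 4.74*s - 3.07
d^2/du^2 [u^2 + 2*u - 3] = 2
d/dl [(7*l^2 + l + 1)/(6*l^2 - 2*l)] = (-10*l^2 - 6*l + 1)/(2*l^2*(9*l^2 - 6*l + 1))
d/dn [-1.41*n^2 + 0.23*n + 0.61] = 0.23 - 2.82*n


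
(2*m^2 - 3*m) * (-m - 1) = -2*m^3 + m^2 + 3*m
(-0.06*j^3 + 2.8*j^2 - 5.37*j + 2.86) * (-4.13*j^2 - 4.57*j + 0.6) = 0.2478*j^5 - 11.2898*j^4 + 9.3461*j^3 + 14.4091*j^2 - 16.2922*j + 1.716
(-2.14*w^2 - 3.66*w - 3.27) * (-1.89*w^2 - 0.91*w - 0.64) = 4.0446*w^4 + 8.8648*w^3 + 10.8805*w^2 + 5.3181*w + 2.0928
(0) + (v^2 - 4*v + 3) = v^2 - 4*v + 3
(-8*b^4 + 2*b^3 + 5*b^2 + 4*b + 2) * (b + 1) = -8*b^5 - 6*b^4 + 7*b^3 + 9*b^2 + 6*b + 2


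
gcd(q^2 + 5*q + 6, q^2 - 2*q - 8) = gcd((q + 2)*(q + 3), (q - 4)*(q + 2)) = q + 2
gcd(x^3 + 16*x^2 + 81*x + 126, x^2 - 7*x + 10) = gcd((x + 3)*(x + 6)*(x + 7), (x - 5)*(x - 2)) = 1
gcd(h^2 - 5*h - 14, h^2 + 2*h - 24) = 1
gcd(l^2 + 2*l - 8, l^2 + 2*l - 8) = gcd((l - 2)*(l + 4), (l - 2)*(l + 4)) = l^2 + 2*l - 8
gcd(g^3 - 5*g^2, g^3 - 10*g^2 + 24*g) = g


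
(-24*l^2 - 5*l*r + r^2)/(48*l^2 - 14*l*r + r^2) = (3*l + r)/(-6*l + r)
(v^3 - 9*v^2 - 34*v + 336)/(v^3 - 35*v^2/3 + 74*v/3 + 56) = 3*(v^2 - 2*v - 48)/(3*v^2 - 14*v - 24)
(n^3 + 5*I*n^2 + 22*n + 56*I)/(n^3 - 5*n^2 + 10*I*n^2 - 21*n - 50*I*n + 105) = (n^2 - 2*I*n + 8)/(n^2 + n*(-5 + 3*I) - 15*I)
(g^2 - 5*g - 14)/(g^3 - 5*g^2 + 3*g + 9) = (g^2 - 5*g - 14)/(g^3 - 5*g^2 + 3*g + 9)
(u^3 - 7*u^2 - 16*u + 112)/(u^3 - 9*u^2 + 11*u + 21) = (u^2 - 16)/(u^2 - 2*u - 3)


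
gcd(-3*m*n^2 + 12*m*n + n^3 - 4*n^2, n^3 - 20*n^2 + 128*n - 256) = n - 4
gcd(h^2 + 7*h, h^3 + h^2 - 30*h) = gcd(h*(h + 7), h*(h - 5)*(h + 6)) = h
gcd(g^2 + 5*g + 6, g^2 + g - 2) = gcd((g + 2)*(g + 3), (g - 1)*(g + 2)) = g + 2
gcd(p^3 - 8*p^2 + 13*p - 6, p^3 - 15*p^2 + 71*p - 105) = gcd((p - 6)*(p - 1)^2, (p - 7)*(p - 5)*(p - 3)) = 1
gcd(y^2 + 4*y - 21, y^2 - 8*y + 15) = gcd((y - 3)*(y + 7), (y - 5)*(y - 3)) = y - 3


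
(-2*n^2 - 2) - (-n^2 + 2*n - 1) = -n^2 - 2*n - 1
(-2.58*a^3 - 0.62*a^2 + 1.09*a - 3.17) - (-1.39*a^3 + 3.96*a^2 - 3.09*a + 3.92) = -1.19*a^3 - 4.58*a^2 + 4.18*a - 7.09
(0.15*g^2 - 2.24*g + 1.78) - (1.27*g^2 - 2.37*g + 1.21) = -1.12*g^2 + 0.13*g + 0.57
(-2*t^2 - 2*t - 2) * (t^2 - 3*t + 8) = -2*t^4 + 4*t^3 - 12*t^2 - 10*t - 16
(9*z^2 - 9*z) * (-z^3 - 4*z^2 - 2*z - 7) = -9*z^5 - 27*z^4 + 18*z^3 - 45*z^2 + 63*z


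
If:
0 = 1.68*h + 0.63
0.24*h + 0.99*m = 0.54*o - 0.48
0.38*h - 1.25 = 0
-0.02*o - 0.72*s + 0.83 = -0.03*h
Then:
No Solution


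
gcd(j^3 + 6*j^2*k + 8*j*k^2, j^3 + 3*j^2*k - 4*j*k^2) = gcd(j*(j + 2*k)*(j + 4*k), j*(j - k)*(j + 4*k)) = j^2 + 4*j*k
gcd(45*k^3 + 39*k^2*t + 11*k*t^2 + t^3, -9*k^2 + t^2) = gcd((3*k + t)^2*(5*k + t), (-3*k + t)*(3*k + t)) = 3*k + t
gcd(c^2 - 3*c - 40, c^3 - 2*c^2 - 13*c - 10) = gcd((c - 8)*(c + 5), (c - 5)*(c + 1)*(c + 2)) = 1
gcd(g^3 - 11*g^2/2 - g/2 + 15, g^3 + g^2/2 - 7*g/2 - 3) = g^2 - g/2 - 3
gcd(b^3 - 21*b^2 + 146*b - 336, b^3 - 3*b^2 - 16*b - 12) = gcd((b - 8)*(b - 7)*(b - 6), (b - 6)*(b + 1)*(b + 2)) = b - 6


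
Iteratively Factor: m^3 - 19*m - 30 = (m - 5)*(m^2 + 5*m + 6) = (m - 5)*(m + 2)*(m + 3)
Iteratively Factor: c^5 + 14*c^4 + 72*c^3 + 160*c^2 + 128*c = (c + 2)*(c^4 + 12*c^3 + 48*c^2 + 64*c) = (c + 2)*(c + 4)*(c^3 + 8*c^2 + 16*c) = c*(c + 2)*(c + 4)*(c^2 + 8*c + 16) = c*(c + 2)*(c + 4)^2*(c + 4)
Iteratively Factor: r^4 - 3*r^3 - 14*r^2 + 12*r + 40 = (r - 2)*(r^3 - r^2 - 16*r - 20) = (r - 2)*(r + 2)*(r^2 - 3*r - 10) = (r - 5)*(r - 2)*(r + 2)*(r + 2)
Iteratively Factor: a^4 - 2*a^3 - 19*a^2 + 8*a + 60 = (a + 2)*(a^3 - 4*a^2 - 11*a + 30) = (a - 2)*(a + 2)*(a^2 - 2*a - 15) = (a - 5)*(a - 2)*(a + 2)*(a + 3)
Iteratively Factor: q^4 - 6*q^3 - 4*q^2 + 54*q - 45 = (q - 3)*(q^3 - 3*q^2 - 13*q + 15) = (q - 3)*(q + 3)*(q^2 - 6*q + 5) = (q - 5)*(q - 3)*(q + 3)*(q - 1)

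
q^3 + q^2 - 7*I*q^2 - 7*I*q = q*(q + 1)*(q - 7*I)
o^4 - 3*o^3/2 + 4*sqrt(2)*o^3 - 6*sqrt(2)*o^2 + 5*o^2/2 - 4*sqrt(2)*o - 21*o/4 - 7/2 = (o - 2)*(o + 1/2)*(o + sqrt(2)/2)*(o + 7*sqrt(2)/2)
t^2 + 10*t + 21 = (t + 3)*(t + 7)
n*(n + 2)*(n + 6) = n^3 + 8*n^2 + 12*n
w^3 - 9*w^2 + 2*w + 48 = (w - 8)*(w - 3)*(w + 2)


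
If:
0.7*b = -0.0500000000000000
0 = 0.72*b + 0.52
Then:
No Solution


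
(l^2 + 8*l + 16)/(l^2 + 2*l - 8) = (l + 4)/(l - 2)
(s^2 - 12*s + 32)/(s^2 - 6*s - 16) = (s - 4)/(s + 2)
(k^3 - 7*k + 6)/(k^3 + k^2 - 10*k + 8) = (k + 3)/(k + 4)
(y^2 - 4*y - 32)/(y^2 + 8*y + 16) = (y - 8)/(y + 4)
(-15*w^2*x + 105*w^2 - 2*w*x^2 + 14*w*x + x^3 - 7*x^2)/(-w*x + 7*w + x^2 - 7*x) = (-15*w^2 - 2*w*x + x^2)/(-w + x)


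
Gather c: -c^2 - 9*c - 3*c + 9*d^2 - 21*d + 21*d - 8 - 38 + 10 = -c^2 - 12*c + 9*d^2 - 36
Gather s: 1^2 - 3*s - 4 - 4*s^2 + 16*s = -4*s^2 + 13*s - 3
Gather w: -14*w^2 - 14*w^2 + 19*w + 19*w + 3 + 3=-28*w^2 + 38*w + 6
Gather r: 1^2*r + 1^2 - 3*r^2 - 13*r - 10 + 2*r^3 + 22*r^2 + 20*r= 2*r^3 + 19*r^2 + 8*r - 9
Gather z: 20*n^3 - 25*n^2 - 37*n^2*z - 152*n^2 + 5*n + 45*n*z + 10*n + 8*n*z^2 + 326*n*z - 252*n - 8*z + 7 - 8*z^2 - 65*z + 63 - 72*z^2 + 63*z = 20*n^3 - 177*n^2 - 237*n + z^2*(8*n - 80) + z*(-37*n^2 + 371*n - 10) + 70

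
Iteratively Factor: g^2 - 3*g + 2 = (g - 1)*(g - 2)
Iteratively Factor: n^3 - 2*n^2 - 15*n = (n)*(n^2 - 2*n - 15) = n*(n + 3)*(n - 5)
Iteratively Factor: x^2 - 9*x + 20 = (x - 5)*(x - 4)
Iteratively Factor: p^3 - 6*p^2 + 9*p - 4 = (p - 4)*(p^2 - 2*p + 1) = (p - 4)*(p - 1)*(p - 1)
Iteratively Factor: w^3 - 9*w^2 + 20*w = (w)*(w^2 - 9*w + 20) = w*(w - 5)*(w - 4)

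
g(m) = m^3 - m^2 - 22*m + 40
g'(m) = 3*m^2 - 2*m - 22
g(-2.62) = 72.79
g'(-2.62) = 3.83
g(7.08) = 189.01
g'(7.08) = 114.22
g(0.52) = 28.43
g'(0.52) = -22.23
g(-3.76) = 55.43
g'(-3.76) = 27.93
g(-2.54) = 73.04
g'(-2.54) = 2.43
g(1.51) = 7.94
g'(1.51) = -18.18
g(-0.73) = 55.14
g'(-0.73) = -18.94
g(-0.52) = 51.03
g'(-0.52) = -20.15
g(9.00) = 490.00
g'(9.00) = 203.00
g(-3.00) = 70.00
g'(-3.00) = 11.00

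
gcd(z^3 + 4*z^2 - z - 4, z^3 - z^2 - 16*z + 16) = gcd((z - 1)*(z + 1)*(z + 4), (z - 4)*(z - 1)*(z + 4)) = z^2 + 3*z - 4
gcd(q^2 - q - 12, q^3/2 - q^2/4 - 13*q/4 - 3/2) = 1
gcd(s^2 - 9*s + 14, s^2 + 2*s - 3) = 1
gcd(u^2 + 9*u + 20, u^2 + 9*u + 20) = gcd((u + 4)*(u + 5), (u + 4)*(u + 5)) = u^2 + 9*u + 20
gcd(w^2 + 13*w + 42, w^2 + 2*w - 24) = w + 6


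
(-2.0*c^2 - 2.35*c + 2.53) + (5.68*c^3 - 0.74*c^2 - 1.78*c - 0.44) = 5.68*c^3 - 2.74*c^2 - 4.13*c + 2.09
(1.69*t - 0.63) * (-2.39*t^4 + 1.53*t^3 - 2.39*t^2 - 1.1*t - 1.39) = -4.0391*t^5 + 4.0914*t^4 - 5.003*t^3 - 0.3533*t^2 - 1.6561*t + 0.8757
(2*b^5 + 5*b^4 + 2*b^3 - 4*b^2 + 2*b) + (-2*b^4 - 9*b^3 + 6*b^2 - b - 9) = 2*b^5 + 3*b^4 - 7*b^3 + 2*b^2 + b - 9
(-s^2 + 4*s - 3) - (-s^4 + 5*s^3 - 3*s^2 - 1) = s^4 - 5*s^3 + 2*s^2 + 4*s - 2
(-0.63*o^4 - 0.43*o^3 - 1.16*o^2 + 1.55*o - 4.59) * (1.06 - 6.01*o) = 3.7863*o^5 + 1.9165*o^4 + 6.5158*o^3 - 10.5451*o^2 + 29.2289*o - 4.8654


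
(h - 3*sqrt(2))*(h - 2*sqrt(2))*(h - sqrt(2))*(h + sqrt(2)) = h^4 - 5*sqrt(2)*h^3 + 10*h^2 + 10*sqrt(2)*h - 24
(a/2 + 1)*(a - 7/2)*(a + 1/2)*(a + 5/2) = a^4/2 + 3*a^3/4 - 41*a^2/8 - 183*a/16 - 35/8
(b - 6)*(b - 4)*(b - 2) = b^3 - 12*b^2 + 44*b - 48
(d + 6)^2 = d^2 + 12*d + 36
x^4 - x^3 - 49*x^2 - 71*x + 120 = (x - 8)*(x - 1)*(x + 3)*(x + 5)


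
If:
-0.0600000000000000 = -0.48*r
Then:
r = 0.12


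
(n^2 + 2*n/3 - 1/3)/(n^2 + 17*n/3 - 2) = (n + 1)/(n + 6)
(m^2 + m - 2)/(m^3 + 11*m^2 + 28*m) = (m^2 + m - 2)/(m*(m^2 + 11*m + 28))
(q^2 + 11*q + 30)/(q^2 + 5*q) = (q + 6)/q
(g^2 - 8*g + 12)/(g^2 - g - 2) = (g - 6)/(g + 1)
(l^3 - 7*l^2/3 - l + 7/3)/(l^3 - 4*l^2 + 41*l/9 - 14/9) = 3*(l + 1)/(3*l - 2)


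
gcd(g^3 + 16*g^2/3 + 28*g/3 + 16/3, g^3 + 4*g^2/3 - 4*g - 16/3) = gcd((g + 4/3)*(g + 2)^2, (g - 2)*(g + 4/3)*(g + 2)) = g^2 + 10*g/3 + 8/3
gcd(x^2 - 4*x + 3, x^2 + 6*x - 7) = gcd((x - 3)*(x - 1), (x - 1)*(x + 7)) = x - 1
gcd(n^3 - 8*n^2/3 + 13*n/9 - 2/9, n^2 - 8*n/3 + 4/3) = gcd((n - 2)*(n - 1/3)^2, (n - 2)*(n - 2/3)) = n - 2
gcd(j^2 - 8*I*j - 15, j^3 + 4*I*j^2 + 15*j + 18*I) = j - 3*I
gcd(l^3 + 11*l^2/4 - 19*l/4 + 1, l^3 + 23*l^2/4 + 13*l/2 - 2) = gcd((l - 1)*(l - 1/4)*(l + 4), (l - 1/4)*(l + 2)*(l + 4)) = l^2 + 15*l/4 - 1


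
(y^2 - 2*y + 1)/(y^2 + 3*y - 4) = (y - 1)/(y + 4)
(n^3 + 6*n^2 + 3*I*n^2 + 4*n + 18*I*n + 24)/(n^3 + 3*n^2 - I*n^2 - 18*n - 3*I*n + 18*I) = (n + 4*I)/(n - 3)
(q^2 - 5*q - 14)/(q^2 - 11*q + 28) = (q + 2)/(q - 4)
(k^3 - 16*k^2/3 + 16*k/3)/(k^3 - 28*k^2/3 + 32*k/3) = (k - 4)/(k - 8)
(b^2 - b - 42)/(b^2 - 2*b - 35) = (b + 6)/(b + 5)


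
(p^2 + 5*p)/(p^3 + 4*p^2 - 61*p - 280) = p/(p^2 - p - 56)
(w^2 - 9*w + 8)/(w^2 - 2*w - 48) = (w - 1)/(w + 6)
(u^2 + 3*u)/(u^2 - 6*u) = (u + 3)/(u - 6)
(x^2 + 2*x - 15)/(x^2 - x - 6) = (x + 5)/(x + 2)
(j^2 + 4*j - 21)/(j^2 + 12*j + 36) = (j^2 + 4*j - 21)/(j^2 + 12*j + 36)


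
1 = 1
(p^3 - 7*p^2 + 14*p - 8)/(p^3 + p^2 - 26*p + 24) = (p - 2)/(p + 6)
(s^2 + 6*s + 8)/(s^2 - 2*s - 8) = (s + 4)/(s - 4)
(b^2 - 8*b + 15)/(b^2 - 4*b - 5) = (b - 3)/(b + 1)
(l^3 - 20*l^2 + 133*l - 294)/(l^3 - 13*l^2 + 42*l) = (l - 7)/l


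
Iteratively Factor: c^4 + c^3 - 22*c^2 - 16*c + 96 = (c + 4)*(c^3 - 3*c^2 - 10*c + 24) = (c + 3)*(c + 4)*(c^2 - 6*c + 8) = (c - 2)*(c + 3)*(c + 4)*(c - 4)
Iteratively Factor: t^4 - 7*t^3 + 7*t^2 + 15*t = (t - 3)*(t^3 - 4*t^2 - 5*t) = t*(t - 3)*(t^2 - 4*t - 5) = t*(t - 5)*(t - 3)*(t + 1)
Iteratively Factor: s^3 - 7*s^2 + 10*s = (s - 5)*(s^2 - 2*s) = (s - 5)*(s - 2)*(s)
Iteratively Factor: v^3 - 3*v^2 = (v - 3)*(v^2) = v*(v - 3)*(v)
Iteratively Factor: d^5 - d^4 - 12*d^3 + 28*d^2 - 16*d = (d - 1)*(d^4 - 12*d^2 + 16*d) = (d - 2)*(d - 1)*(d^3 + 2*d^2 - 8*d) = d*(d - 2)*(d - 1)*(d^2 + 2*d - 8) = d*(d - 2)*(d - 1)*(d + 4)*(d - 2)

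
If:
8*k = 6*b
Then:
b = 4*k/3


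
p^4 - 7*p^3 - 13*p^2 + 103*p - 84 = (p - 7)*(p - 3)*(p - 1)*(p + 4)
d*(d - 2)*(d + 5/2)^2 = d^4 + 3*d^3 - 15*d^2/4 - 25*d/2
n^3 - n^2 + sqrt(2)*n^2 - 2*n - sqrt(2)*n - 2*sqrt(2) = (n - 2)*(n + 1)*(n + sqrt(2))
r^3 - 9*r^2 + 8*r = r*(r - 8)*(r - 1)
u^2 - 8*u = u*(u - 8)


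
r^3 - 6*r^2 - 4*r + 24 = (r - 6)*(r - 2)*(r + 2)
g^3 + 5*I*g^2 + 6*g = g*(g - I)*(g + 6*I)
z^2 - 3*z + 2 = (z - 2)*(z - 1)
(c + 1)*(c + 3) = c^2 + 4*c + 3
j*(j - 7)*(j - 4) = j^3 - 11*j^2 + 28*j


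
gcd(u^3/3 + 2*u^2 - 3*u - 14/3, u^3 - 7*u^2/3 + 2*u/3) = u - 2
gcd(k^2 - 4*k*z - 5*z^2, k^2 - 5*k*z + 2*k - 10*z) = -k + 5*z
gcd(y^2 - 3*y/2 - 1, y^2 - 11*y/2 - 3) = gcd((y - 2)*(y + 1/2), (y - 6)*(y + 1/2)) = y + 1/2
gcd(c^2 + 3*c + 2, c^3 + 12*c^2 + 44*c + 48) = c + 2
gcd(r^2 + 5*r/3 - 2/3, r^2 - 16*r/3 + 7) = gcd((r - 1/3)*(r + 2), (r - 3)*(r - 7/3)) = 1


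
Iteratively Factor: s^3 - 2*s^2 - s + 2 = (s + 1)*(s^2 - 3*s + 2) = (s - 1)*(s + 1)*(s - 2)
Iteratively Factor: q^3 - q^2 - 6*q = (q + 2)*(q^2 - 3*q) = q*(q + 2)*(q - 3)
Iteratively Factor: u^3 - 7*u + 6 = (u - 2)*(u^2 + 2*u - 3) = (u - 2)*(u - 1)*(u + 3)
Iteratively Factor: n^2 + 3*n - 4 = (n - 1)*(n + 4)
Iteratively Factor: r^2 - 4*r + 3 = (r - 3)*(r - 1)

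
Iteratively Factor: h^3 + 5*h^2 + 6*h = (h + 3)*(h^2 + 2*h) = h*(h + 3)*(h + 2)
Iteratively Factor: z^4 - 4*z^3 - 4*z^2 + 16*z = (z)*(z^3 - 4*z^2 - 4*z + 16) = z*(z - 2)*(z^2 - 2*z - 8) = z*(z - 4)*(z - 2)*(z + 2)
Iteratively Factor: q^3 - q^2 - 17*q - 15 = (q + 3)*(q^2 - 4*q - 5) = (q + 1)*(q + 3)*(q - 5)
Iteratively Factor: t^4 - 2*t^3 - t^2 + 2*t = (t)*(t^3 - 2*t^2 - t + 2) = t*(t - 2)*(t^2 - 1) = t*(t - 2)*(t - 1)*(t + 1)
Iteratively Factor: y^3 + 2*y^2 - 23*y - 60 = (y - 5)*(y^2 + 7*y + 12) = (y - 5)*(y + 4)*(y + 3)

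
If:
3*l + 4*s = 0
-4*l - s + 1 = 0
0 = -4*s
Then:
No Solution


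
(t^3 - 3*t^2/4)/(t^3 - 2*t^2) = (t - 3/4)/(t - 2)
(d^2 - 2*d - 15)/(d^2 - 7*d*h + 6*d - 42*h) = (d^2 - 2*d - 15)/(d^2 - 7*d*h + 6*d - 42*h)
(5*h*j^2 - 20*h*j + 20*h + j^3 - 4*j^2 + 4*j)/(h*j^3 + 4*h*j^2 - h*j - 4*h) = (5*h*j^2 - 20*h*j + 20*h + j^3 - 4*j^2 + 4*j)/(h*(j^3 + 4*j^2 - j - 4))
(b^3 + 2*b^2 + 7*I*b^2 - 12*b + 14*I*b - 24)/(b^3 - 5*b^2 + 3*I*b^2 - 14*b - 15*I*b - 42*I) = (b + 4*I)/(b - 7)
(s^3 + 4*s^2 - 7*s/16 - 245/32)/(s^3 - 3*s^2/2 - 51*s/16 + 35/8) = (s + 7/2)/(s - 2)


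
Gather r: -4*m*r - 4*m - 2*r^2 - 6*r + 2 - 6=-4*m - 2*r^2 + r*(-4*m - 6) - 4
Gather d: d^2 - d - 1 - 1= d^2 - d - 2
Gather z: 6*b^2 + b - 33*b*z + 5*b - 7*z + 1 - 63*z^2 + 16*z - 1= 6*b^2 + 6*b - 63*z^2 + z*(9 - 33*b)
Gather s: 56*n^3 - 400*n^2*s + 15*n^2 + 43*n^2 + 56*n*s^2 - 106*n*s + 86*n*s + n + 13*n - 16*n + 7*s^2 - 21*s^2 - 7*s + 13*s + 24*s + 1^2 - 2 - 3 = 56*n^3 + 58*n^2 - 2*n + s^2*(56*n - 14) + s*(-400*n^2 - 20*n + 30) - 4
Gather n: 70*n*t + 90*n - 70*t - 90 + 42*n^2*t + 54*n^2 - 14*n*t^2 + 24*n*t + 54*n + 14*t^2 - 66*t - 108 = n^2*(42*t + 54) + n*(-14*t^2 + 94*t + 144) + 14*t^2 - 136*t - 198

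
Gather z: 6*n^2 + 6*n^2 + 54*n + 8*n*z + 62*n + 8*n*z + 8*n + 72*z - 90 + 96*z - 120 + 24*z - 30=12*n^2 + 124*n + z*(16*n + 192) - 240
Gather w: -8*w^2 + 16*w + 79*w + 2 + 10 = -8*w^2 + 95*w + 12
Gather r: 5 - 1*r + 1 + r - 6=0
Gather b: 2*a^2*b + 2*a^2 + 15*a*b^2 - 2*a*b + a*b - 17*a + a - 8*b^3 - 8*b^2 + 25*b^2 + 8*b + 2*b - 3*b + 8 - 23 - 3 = 2*a^2 - 16*a - 8*b^3 + b^2*(15*a + 17) + b*(2*a^2 - a + 7) - 18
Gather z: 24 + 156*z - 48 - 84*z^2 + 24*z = -84*z^2 + 180*z - 24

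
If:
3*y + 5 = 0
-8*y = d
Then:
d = 40/3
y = -5/3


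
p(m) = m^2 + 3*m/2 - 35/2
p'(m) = 2*m + 3/2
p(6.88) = 40.15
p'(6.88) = 15.26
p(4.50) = 9.50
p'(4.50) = 10.50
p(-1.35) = -17.70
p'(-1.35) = -1.20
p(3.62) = 1.03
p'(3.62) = 8.74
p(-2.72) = -14.18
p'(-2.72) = -3.94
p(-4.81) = -1.58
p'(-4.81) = -8.12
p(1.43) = -13.31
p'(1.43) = 4.36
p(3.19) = -2.54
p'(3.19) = 7.88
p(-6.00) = 9.50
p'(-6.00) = -10.50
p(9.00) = 77.00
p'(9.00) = 19.50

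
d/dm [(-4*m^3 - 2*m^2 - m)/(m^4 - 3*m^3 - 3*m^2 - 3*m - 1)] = (4*m^6 + 4*m^5 + 9*m^4 + 18*m^3 + 15*m^2 + 4*m + 1)/(m^8 - 6*m^7 + 3*m^6 + 12*m^5 + 25*m^4 + 24*m^3 + 15*m^2 + 6*m + 1)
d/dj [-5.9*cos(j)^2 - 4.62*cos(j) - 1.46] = (11.8*cos(j) + 4.62)*sin(j)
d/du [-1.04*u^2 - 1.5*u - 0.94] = -2.08*u - 1.5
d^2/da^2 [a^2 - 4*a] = 2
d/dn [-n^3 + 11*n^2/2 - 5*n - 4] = -3*n^2 + 11*n - 5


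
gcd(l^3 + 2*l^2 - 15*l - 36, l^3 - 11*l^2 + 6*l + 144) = l + 3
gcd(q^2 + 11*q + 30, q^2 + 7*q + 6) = q + 6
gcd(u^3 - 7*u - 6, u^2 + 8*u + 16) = 1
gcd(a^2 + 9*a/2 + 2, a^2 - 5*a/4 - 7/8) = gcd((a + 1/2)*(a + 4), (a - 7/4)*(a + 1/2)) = a + 1/2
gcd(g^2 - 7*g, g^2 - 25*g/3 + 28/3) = g - 7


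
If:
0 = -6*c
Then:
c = 0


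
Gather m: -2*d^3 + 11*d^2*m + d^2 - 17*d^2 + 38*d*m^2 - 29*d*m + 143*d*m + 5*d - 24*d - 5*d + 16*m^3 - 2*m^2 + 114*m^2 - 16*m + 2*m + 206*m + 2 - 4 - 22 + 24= -2*d^3 - 16*d^2 - 24*d + 16*m^3 + m^2*(38*d + 112) + m*(11*d^2 + 114*d + 192)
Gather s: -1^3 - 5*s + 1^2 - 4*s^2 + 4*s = -4*s^2 - s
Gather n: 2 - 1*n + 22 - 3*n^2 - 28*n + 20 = -3*n^2 - 29*n + 44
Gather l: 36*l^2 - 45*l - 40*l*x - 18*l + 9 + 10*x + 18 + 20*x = 36*l^2 + l*(-40*x - 63) + 30*x + 27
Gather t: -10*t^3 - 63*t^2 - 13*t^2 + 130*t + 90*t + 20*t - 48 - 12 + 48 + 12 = -10*t^3 - 76*t^2 + 240*t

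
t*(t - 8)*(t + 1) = t^3 - 7*t^2 - 8*t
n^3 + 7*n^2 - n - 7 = (n - 1)*(n + 1)*(n + 7)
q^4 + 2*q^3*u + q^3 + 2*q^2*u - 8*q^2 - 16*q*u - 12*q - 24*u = (q - 3)*(q + 2)^2*(q + 2*u)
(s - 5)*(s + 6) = s^2 + s - 30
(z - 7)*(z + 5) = z^2 - 2*z - 35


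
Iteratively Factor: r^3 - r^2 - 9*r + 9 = (r + 3)*(r^2 - 4*r + 3) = (r - 3)*(r + 3)*(r - 1)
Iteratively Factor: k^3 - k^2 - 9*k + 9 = (k - 1)*(k^2 - 9) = (k - 3)*(k - 1)*(k + 3)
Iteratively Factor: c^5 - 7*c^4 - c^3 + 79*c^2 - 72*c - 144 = (c + 1)*(c^4 - 8*c^3 + 7*c^2 + 72*c - 144) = (c - 4)*(c + 1)*(c^3 - 4*c^2 - 9*c + 36) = (c - 4)*(c + 1)*(c + 3)*(c^2 - 7*c + 12) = (c - 4)^2*(c + 1)*(c + 3)*(c - 3)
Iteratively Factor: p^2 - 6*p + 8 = (p - 4)*(p - 2)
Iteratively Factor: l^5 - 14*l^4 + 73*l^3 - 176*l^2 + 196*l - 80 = (l - 1)*(l^4 - 13*l^3 + 60*l^2 - 116*l + 80) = (l - 4)*(l - 1)*(l^3 - 9*l^2 + 24*l - 20) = (l - 4)*(l - 2)*(l - 1)*(l^2 - 7*l + 10) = (l - 4)*(l - 2)^2*(l - 1)*(l - 5)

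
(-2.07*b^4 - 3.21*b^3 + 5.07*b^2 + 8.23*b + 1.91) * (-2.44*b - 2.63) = 5.0508*b^5 + 13.2765*b^4 - 3.9285*b^3 - 33.4153*b^2 - 26.3053*b - 5.0233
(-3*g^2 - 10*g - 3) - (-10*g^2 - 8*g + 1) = 7*g^2 - 2*g - 4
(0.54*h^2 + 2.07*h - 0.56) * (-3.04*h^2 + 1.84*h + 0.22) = -1.6416*h^4 - 5.2992*h^3 + 5.63*h^2 - 0.575*h - 0.1232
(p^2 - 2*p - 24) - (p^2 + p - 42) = 18 - 3*p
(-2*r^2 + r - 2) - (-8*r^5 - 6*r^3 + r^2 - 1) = 8*r^5 + 6*r^3 - 3*r^2 + r - 1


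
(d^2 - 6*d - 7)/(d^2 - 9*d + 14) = (d + 1)/(d - 2)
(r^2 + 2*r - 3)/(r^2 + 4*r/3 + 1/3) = 3*(r^2 + 2*r - 3)/(3*r^2 + 4*r + 1)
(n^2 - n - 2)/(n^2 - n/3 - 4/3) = 3*(n - 2)/(3*n - 4)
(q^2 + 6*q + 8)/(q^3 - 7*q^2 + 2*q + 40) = (q + 4)/(q^2 - 9*q + 20)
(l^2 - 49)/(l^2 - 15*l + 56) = (l + 7)/(l - 8)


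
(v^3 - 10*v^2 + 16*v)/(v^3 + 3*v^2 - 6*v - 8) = v*(v - 8)/(v^2 + 5*v + 4)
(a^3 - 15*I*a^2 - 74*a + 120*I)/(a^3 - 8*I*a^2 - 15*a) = (a^2 - 10*I*a - 24)/(a*(a - 3*I))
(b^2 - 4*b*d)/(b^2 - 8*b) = (b - 4*d)/(b - 8)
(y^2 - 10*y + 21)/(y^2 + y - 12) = (y - 7)/(y + 4)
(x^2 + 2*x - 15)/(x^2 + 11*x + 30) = (x - 3)/(x + 6)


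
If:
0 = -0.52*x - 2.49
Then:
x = -4.79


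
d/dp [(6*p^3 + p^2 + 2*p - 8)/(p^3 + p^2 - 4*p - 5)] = (5*p^4 - 52*p^3 - 72*p^2 + 6*p - 42)/(p^6 + 2*p^5 - 7*p^4 - 18*p^3 + 6*p^2 + 40*p + 25)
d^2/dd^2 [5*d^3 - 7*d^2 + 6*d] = 30*d - 14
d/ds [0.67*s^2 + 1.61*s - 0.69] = 1.34*s + 1.61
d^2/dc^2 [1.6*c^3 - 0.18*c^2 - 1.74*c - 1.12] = 9.6*c - 0.36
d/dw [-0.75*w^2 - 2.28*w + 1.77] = -1.5*w - 2.28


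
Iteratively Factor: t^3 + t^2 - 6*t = (t + 3)*(t^2 - 2*t) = t*(t + 3)*(t - 2)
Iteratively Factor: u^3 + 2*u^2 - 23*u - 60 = (u + 3)*(u^2 - u - 20) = (u + 3)*(u + 4)*(u - 5)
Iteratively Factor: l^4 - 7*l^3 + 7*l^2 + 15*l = (l - 3)*(l^3 - 4*l^2 - 5*l) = l*(l - 3)*(l^2 - 4*l - 5) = l*(l - 5)*(l - 3)*(l + 1)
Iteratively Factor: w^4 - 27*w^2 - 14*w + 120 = (w + 4)*(w^3 - 4*w^2 - 11*w + 30) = (w - 5)*(w + 4)*(w^2 + w - 6) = (w - 5)*(w + 3)*(w + 4)*(w - 2)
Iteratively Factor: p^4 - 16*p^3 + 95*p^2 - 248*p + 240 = (p - 3)*(p^3 - 13*p^2 + 56*p - 80) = (p - 4)*(p - 3)*(p^2 - 9*p + 20) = (p - 5)*(p - 4)*(p - 3)*(p - 4)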